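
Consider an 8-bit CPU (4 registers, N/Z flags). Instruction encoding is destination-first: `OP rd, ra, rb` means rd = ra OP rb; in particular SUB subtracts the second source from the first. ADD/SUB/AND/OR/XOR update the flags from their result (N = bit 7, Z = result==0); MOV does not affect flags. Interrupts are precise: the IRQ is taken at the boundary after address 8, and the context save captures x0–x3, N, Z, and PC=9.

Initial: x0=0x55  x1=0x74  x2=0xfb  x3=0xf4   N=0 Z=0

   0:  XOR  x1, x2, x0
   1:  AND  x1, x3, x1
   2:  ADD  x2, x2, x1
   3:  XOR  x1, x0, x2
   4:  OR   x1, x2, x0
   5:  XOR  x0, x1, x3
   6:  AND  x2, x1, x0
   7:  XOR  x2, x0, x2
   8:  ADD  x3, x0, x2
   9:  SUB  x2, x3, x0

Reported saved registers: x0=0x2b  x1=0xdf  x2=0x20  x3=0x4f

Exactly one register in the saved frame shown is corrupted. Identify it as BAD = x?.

after  0: x0=0x55 x1=0xae x2=0xfb x3=0xf4  N=1 Z=0
after  1: x0=0x55 x1=0xa4 x2=0xfb x3=0xf4  N=1 Z=0
after  2: x0=0x55 x1=0xa4 x2=0x9f x3=0xf4  N=1 Z=0
after  3: x0=0x55 x1=0xca x2=0x9f x3=0xf4  N=1 Z=0
after  4: x0=0x55 x1=0xdf x2=0x9f x3=0xf4  N=1 Z=0
after  5: x0=0x2b x1=0xdf x2=0x9f x3=0xf4  N=0 Z=0
after  6: x0=0x2b x1=0xdf x2=0x0b x3=0xf4  N=0 Z=0
after  7: x0=0x2b x1=0xdf x2=0x20 x3=0xf4  N=0 Z=0
after  8: x0=0x2b x1=0xdf x2=0x20 x3=0x4b  N=0 Z=0
-- IRQ taken; context saved, return-PC = 9 --
mismatch: x3: reported 0x4f vs actual 0x4b

BAD = x3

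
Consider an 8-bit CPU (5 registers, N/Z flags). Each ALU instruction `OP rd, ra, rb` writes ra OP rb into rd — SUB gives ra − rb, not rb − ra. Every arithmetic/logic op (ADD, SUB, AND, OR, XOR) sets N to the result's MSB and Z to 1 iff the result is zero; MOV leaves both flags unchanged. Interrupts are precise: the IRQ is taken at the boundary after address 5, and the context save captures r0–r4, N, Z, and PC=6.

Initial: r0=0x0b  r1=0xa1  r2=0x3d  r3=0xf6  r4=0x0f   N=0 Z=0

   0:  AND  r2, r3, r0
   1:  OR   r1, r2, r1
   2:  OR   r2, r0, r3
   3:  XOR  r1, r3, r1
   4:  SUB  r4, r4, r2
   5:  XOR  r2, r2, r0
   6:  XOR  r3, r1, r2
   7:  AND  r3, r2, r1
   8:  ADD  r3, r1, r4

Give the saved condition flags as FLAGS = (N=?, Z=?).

after  0: r0=0x0b r1=0xa1 r2=0x02 r3=0xf6 r4=0x0f  N=0 Z=0
after  1: r0=0x0b r1=0xa3 r2=0x02 r3=0xf6 r4=0x0f  N=1 Z=0
after  2: r0=0x0b r1=0xa3 r2=0xff r3=0xf6 r4=0x0f  N=1 Z=0
after  3: r0=0x0b r1=0x55 r2=0xff r3=0xf6 r4=0x0f  N=0 Z=0
after  4: r0=0x0b r1=0x55 r2=0xff r3=0xf6 r4=0x10  N=0 Z=0
after  5: r0=0x0b r1=0x55 r2=0xf4 r3=0xf6 r4=0x10  N=1 Z=0
-- IRQ taken; context saved, return-PC = 6 --

FLAGS = (N=1, Z=0)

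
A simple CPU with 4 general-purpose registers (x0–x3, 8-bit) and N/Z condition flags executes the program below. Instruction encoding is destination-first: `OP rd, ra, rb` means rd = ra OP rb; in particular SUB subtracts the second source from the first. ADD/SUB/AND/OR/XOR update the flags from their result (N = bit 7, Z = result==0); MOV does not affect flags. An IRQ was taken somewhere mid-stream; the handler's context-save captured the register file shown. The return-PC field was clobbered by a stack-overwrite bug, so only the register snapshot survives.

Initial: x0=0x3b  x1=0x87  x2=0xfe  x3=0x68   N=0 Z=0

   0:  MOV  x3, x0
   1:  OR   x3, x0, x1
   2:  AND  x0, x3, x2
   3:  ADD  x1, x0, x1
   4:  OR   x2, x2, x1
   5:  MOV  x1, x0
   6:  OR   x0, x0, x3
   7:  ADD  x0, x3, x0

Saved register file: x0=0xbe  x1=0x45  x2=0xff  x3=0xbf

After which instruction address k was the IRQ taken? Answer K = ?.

K = 4

after  0: x0=0x3b x1=0x87 x2=0xfe x3=0x3b  N=0 Z=0
after  1: x0=0x3b x1=0x87 x2=0xfe x3=0xbf  N=1 Z=0
after  2: x0=0xbe x1=0x87 x2=0xfe x3=0xbf  N=1 Z=0
after  3: x0=0xbe x1=0x45 x2=0xfe x3=0xbf  N=0 Z=0
after  4: x0=0xbe x1=0x45 x2=0xff x3=0xbf  N=1 Z=0
-- IRQ taken; context saved, return-PC = 5 --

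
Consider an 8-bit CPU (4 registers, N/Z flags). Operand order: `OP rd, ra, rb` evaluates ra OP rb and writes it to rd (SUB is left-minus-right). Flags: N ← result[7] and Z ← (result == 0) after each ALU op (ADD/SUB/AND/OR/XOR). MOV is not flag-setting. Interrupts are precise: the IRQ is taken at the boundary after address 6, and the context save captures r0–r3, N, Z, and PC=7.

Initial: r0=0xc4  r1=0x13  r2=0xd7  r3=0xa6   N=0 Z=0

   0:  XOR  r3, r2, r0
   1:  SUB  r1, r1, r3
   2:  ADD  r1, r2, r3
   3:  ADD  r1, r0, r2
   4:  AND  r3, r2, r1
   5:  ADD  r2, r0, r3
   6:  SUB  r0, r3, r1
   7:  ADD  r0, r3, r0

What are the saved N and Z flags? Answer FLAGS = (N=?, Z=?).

FLAGS = (N=1, Z=0)

after  0: r0=0xc4 r1=0x13 r2=0xd7 r3=0x13  N=0 Z=0
after  1: r0=0xc4 r1=0x00 r2=0xd7 r3=0x13  N=0 Z=1
after  2: r0=0xc4 r1=0xea r2=0xd7 r3=0x13  N=1 Z=0
after  3: r0=0xc4 r1=0x9b r2=0xd7 r3=0x13  N=1 Z=0
after  4: r0=0xc4 r1=0x9b r2=0xd7 r3=0x93  N=1 Z=0
after  5: r0=0xc4 r1=0x9b r2=0x57 r3=0x93  N=0 Z=0
after  6: r0=0xf8 r1=0x9b r2=0x57 r3=0x93  N=1 Z=0
-- IRQ taken; context saved, return-PC = 7 --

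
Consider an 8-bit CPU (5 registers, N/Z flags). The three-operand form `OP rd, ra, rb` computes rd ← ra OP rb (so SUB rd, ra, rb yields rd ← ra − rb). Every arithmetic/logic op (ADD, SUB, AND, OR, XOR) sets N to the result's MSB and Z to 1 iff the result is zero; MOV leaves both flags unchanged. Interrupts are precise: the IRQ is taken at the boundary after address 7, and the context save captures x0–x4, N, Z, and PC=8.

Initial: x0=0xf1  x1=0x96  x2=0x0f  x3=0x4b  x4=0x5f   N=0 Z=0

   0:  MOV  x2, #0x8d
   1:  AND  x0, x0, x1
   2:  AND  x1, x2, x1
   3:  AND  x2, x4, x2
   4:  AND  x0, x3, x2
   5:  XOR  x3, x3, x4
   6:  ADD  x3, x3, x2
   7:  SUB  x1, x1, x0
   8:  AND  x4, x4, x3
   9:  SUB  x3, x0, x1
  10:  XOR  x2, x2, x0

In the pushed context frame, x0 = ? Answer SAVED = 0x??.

after  0: x0=0xf1 x1=0x96 x2=0x8d x3=0x4b x4=0x5f  N=0 Z=0
after  1: x0=0x90 x1=0x96 x2=0x8d x3=0x4b x4=0x5f  N=1 Z=0
after  2: x0=0x90 x1=0x84 x2=0x8d x3=0x4b x4=0x5f  N=1 Z=0
after  3: x0=0x90 x1=0x84 x2=0x0d x3=0x4b x4=0x5f  N=0 Z=0
after  4: x0=0x09 x1=0x84 x2=0x0d x3=0x4b x4=0x5f  N=0 Z=0
after  5: x0=0x09 x1=0x84 x2=0x0d x3=0x14 x4=0x5f  N=0 Z=0
after  6: x0=0x09 x1=0x84 x2=0x0d x3=0x21 x4=0x5f  N=0 Z=0
after  7: x0=0x09 x1=0x7b x2=0x0d x3=0x21 x4=0x5f  N=0 Z=0
-- IRQ taken; context saved, return-PC = 8 --

SAVED = 0x09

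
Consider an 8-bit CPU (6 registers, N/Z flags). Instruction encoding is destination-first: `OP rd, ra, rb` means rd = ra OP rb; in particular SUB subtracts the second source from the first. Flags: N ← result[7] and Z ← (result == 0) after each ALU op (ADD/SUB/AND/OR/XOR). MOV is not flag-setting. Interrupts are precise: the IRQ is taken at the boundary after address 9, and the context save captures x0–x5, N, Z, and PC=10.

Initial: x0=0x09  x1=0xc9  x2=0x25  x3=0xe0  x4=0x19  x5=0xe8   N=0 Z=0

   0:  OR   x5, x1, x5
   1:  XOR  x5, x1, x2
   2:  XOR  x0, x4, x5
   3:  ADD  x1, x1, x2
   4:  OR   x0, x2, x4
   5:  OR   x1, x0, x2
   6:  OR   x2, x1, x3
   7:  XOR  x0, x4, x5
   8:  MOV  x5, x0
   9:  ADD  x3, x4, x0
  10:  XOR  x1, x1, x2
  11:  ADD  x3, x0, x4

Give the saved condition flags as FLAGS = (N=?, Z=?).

after  0: x0=0x09 x1=0xc9 x2=0x25 x3=0xe0 x4=0x19 x5=0xe9  N=1 Z=0
after  1: x0=0x09 x1=0xc9 x2=0x25 x3=0xe0 x4=0x19 x5=0xec  N=1 Z=0
after  2: x0=0xf5 x1=0xc9 x2=0x25 x3=0xe0 x4=0x19 x5=0xec  N=1 Z=0
after  3: x0=0xf5 x1=0xee x2=0x25 x3=0xe0 x4=0x19 x5=0xec  N=1 Z=0
after  4: x0=0x3d x1=0xee x2=0x25 x3=0xe0 x4=0x19 x5=0xec  N=0 Z=0
after  5: x0=0x3d x1=0x3d x2=0x25 x3=0xe0 x4=0x19 x5=0xec  N=0 Z=0
after  6: x0=0x3d x1=0x3d x2=0xfd x3=0xe0 x4=0x19 x5=0xec  N=1 Z=0
after  7: x0=0xf5 x1=0x3d x2=0xfd x3=0xe0 x4=0x19 x5=0xec  N=1 Z=0
after  8: x0=0xf5 x1=0x3d x2=0xfd x3=0xe0 x4=0x19 x5=0xf5  N=1 Z=0
after  9: x0=0xf5 x1=0x3d x2=0xfd x3=0x0e x4=0x19 x5=0xf5  N=0 Z=0
-- IRQ taken; context saved, return-PC = 10 --

FLAGS = (N=0, Z=0)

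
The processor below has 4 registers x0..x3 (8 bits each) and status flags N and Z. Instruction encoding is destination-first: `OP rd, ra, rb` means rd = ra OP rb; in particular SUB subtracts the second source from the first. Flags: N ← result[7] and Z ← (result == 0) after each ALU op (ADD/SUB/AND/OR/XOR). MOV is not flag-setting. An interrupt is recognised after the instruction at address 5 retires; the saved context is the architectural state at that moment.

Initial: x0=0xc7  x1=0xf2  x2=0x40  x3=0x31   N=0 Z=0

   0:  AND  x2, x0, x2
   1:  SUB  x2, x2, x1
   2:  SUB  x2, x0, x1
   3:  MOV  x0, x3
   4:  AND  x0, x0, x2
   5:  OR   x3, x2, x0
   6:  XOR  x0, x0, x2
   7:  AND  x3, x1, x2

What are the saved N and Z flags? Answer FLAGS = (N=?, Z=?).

after  0: x0=0xc7 x1=0xf2 x2=0x40 x3=0x31  N=0 Z=0
after  1: x0=0xc7 x1=0xf2 x2=0x4e x3=0x31  N=0 Z=0
after  2: x0=0xc7 x1=0xf2 x2=0xd5 x3=0x31  N=1 Z=0
after  3: x0=0x31 x1=0xf2 x2=0xd5 x3=0x31  N=1 Z=0
after  4: x0=0x11 x1=0xf2 x2=0xd5 x3=0x31  N=0 Z=0
after  5: x0=0x11 x1=0xf2 x2=0xd5 x3=0xd5  N=1 Z=0
-- IRQ taken; context saved, return-PC = 6 --

FLAGS = (N=1, Z=0)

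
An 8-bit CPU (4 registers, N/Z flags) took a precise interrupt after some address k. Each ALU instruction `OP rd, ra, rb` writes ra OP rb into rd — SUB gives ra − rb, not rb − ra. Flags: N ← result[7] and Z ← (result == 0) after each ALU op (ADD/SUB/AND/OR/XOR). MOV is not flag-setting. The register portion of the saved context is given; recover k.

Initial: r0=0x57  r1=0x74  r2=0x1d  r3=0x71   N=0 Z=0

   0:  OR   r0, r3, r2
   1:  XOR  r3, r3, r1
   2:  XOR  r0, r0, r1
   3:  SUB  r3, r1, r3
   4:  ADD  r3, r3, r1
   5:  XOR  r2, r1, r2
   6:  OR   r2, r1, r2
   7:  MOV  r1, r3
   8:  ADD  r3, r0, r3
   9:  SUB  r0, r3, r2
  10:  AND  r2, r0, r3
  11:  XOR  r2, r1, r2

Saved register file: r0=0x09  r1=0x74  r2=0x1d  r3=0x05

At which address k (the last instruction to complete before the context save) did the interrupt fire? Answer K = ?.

K = 2

after  0: r0=0x7d r1=0x74 r2=0x1d r3=0x71  N=0 Z=0
after  1: r0=0x7d r1=0x74 r2=0x1d r3=0x05  N=0 Z=0
after  2: r0=0x09 r1=0x74 r2=0x1d r3=0x05  N=0 Z=0
-- IRQ taken; context saved, return-PC = 3 --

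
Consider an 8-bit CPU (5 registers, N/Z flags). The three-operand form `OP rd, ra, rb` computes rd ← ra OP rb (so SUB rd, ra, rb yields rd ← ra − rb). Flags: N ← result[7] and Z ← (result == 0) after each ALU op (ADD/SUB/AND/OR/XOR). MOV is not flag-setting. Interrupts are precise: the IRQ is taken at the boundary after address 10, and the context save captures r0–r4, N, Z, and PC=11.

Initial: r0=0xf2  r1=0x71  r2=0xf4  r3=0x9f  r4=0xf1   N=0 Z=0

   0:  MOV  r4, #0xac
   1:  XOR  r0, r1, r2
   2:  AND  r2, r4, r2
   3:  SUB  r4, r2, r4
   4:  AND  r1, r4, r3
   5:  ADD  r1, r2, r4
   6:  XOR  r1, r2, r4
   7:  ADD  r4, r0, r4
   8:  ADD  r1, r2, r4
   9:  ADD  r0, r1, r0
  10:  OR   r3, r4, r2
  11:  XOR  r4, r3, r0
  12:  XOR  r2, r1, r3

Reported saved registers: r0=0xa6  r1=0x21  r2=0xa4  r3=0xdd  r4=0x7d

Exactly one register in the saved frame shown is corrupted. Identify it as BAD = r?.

BAD = r3

after  0: r0=0xf2 r1=0x71 r2=0xf4 r3=0x9f r4=0xac  N=0 Z=0
after  1: r0=0x85 r1=0x71 r2=0xf4 r3=0x9f r4=0xac  N=1 Z=0
after  2: r0=0x85 r1=0x71 r2=0xa4 r3=0x9f r4=0xac  N=1 Z=0
after  3: r0=0x85 r1=0x71 r2=0xa4 r3=0x9f r4=0xf8  N=1 Z=0
after  4: r0=0x85 r1=0x98 r2=0xa4 r3=0x9f r4=0xf8  N=1 Z=0
after  5: r0=0x85 r1=0x9c r2=0xa4 r3=0x9f r4=0xf8  N=1 Z=0
after  6: r0=0x85 r1=0x5c r2=0xa4 r3=0x9f r4=0xf8  N=0 Z=0
after  7: r0=0x85 r1=0x5c r2=0xa4 r3=0x9f r4=0x7d  N=0 Z=0
after  8: r0=0x85 r1=0x21 r2=0xa4 r3=0x9f r4=0x7d  N=0 Z=0
after  9: r0=0xa6 r1=0x21 r2=0xa4 r3=0x9f r4=0x7d  N=1 Z=0
after 10: r0=0xa6 r1=0x21 r2=0xa4 r3=0xfd r4=0x7d  N=1 Z=0
-- IRQ taken; context saved, return-PC = 11 --
mismatch: r3: reported 0xdd vs actual 0xfd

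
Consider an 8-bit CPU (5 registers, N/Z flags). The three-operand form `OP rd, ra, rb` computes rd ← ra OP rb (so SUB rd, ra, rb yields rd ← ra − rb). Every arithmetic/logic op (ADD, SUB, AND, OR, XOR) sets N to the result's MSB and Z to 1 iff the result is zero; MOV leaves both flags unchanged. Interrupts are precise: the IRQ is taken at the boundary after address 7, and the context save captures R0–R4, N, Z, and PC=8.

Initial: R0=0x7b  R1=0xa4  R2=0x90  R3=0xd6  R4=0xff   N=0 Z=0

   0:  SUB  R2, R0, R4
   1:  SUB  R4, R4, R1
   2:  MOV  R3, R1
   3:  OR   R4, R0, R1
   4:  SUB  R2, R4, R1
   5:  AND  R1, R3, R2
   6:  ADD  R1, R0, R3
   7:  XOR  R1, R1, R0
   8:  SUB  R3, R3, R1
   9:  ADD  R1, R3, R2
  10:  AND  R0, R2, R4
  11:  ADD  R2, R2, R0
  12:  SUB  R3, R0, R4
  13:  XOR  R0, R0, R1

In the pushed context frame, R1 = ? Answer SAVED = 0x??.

after  0: R0=0x7b R1=0xa4 R2=0x7c R3=0xd6 R4=0xff  N=0 Z=0
after  1: R0=0x7b R1=0xa4 R2=0x7c R3=0xd6 R4=0x5b  N=0 Z=0
after  2: R0=0x7b R1=0xa4 R2=0x7c R3=0xa4 R4=0x5b  N=0 Z=0
after  3: R0=0x7b R1=0xa4 R2=0x7c R3=0xa4 R4=0xff  N=1 Z=0
after  4: R0=0x7b R1=0xa4 R2=0x5b R3=0xa4 R4=0xff  N=0 Z=0
after  5: R0=0x7b R1=0x00 R2=0x5b R3=0xa4 R4=0xff  N=0 Z=1
after  6: R0=0x7b R1=0x1f R2=0x5b R3=0xa4 R4=0xff  N=0 Z=0
after  7: R0=0x7b R1=0x64 R2=0x5b R3=0xa4 R4=0xff  N=0 Z=0
-- IRQ taken; context saved, return-PC = 8 --

SAVED = 0x64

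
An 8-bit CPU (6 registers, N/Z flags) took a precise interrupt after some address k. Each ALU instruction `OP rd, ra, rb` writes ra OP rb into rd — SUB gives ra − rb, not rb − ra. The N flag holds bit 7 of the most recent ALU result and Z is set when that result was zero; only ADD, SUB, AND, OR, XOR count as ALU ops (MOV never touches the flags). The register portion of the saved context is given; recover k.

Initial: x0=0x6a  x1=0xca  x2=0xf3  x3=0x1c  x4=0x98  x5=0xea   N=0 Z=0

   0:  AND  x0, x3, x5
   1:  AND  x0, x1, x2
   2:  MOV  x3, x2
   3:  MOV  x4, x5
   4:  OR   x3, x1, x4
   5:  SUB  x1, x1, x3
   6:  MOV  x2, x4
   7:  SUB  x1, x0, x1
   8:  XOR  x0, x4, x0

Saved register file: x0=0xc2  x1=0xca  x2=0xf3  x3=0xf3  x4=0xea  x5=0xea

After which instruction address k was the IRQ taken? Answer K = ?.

after  0: x0=0x08 x1=0xca x2=0xf3 x3=0x1c x4=0x98 x5=0xea  N=0 Z=0
after  1: x0=0xc2 x1=0xca x2=0xf3 x3=0x1c x4=0x98 x5=0xea  N=1 Z=0
after  2: x0=0xc2 x1=0xca x2=0xf3 x3=0xf3 x4=0x98 x5=0xea  N=1 Z=0
after  3: x0=0xc2 x1=0xca x2=0xf3 x3=0xf3 x4=0xea x5=0xea  N=1 Z=0
-- IRQ taken; context saved, return-PC = 4 --

K = 3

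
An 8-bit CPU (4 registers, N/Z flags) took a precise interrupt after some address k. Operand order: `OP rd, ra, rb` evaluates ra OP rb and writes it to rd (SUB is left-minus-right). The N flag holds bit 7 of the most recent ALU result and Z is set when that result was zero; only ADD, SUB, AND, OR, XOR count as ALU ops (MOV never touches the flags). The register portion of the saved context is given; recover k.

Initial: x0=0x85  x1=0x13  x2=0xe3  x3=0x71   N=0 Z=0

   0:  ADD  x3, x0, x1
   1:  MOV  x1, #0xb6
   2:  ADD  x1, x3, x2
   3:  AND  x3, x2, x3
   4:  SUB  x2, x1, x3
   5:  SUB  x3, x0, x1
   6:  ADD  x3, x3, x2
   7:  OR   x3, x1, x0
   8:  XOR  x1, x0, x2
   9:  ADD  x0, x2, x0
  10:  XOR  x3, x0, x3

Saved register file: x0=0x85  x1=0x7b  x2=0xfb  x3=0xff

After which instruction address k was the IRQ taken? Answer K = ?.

K = 7

after  0: x0=0x85 x1=0x13 x2=0xe3 x3=0x98  N=1 Z=0
after  1: x0=0x85 x1=0xb6 x2=0xe3 x3=0x98  N=1 Z=0
after  2: x0=0x85 x1=0x7b x2=0xe3 x3=0x98  N=0 Z=0
after  3: x0=0x85 x1=0x7b x2=0xe3 x3=0x80  N=1 Z=0
after  4: x0=0x85 x1=0x7b x2=0xfb x3=0x80  N=1 Z=0
after  5: x0=0x85 x1=0x7b x2=0xfb x3=0x0a  N=0 Z=0
after  6: x0=0x85 x1=0x7b x2=0xfb x3=0x05  N=0 Z=0
after  7: x0=0x85 x1=0x7b x2=0xfb x3=0xff  N=1 Z=0
-- IRQ taken; context saved, return-PC = 8 --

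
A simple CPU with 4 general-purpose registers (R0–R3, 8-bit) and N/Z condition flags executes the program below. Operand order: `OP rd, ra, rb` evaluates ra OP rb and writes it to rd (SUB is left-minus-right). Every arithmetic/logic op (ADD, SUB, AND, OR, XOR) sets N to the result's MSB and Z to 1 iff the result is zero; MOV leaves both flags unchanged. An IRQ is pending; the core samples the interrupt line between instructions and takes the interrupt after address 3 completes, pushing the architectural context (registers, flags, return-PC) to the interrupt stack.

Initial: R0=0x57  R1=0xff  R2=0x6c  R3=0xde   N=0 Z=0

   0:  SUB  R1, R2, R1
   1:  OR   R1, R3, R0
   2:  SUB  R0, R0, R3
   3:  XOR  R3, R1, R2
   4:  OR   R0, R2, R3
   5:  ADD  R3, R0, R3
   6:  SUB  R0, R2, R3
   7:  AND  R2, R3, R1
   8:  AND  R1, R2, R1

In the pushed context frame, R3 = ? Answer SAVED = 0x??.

after  0: R0=0x57 R1=0x6d R2=0x6c R3=0xde  N=0 Z=0
after  1: R0=0x57 R1=0xdf R2=0x6c R3=0xde  N=1 Z=0
after  2: R0=0x79 R1=0xdf R2=0x6c R3=0xde  N=0 Z=0
after  3: R0=0x79 R1=0xdf R2=0x6c R3=0xb3  N=1 Z=0
-- IRQ taken; context saved, return-PC = 4 --

SAVED = 0xb3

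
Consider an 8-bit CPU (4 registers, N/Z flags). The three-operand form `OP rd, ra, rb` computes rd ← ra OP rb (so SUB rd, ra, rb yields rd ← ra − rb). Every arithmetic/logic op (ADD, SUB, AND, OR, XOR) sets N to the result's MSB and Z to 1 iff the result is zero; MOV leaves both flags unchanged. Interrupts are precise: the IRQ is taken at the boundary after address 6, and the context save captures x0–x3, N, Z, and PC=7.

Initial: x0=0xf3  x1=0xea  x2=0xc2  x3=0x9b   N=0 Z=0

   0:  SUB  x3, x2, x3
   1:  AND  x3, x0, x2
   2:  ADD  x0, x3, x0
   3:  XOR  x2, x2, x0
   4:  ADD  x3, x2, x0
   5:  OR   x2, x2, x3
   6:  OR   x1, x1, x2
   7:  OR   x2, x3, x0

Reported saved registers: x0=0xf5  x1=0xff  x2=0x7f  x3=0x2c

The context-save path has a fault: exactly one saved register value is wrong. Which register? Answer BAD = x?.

BAD = x0

after  0: x0=0xf3 x1=0xea x2=0xc2 x3=0x27  N=0 Z=0
after  1: x0=0xf3 x1=0xea x2=0xc2 x3=0xc2  N=1 Z=0
after  2: x0=0xb5 x1=0xea x2=0xc2 x3=0xc2  N=1 Z=0
after  3: x0=0xb5 x1=0xea x2=0x77 x3=0xc2  N=0 Z=0
after  4: x0=0xb5 x1=0xea x2=0x77 x3=0x2c  N=0 Z=0
after  5: x0=0xb5 x1=0xea x2=0x7f x3=0x2c  N=0 Z=0
after  6: x0=0xb5 x1=0xff x2=0x7f x3=0x2c  N=1 Z=0
-- IRQ taken; context saved, return-PC = 7 --
mismatch: x0: reported 0xf5 vs actual 0xb5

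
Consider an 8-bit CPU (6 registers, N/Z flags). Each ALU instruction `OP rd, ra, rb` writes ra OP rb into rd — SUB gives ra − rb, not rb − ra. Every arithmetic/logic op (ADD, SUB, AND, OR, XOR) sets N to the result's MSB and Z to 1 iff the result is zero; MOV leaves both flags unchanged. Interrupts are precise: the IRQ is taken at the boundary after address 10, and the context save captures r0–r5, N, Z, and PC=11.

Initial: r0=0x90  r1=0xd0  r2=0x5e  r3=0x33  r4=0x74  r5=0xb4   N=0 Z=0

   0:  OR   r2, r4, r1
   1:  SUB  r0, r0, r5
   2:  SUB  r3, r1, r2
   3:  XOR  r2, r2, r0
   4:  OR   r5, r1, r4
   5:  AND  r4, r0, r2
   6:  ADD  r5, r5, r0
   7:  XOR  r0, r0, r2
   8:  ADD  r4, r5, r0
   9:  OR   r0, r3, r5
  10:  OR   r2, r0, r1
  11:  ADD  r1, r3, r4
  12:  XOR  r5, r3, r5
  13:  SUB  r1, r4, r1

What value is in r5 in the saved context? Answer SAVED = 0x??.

after  0: r0=0x90 r1=0xd0 r2=0xf4 r3=0x33 r4=0x74 r5=0xb4  N=1 Z=0
after  1: r0=0xdc r1=0xd0 r2=0xf4 r3=0x33 r4=0x74 r5=0xb4  N=1 Z=0
after  2: r0=0xdc r1=0xd0 r2=0xf4 r3=0xdc r4=0x74 r5=0xb4  N=1 Z=0
after  3: r0=0xdc r1=0xd0 r2=0x28 r3=0xdc r4=0x74 r5=0xb4  N=0 Z=0
after  4: r0=0xdc r1=0xd0 r2=0x28 r3=0xdc r4=0x74 r5=0xf4  N=1 Z=0
after  5: r0=0xdc r1=0xd0 r2=0x28 r3=0xdc r4=0x08 r5=0xf4  N=0 Z=0
after  6: r0=0xdc r1=0xd0 r2=0x28 r3=0xdc r4=0x08 r5=0xd0  N=1 Z=0
after  7: r0=0xf4 r1=0xd0 r2=0x28 r3=0xdc r4=0x08 r5=0xd0  N=1 Z=0
after  8: r0=0xf4 r1=0xd0 r2=0x28 r3=0xdc r4=0xc4 r5=0xd0  N=1 Z=0
after  9: r0=0xdc r1=0xd0 r2=0x28 r3=0xdc r4=0xc4 r5=0xd0  N=1 Z=0
after 10: r0=0xdc r1=0xd0 r2=0xdc r3=0xdc r4=0xc4 r5=0xd0  N=1 Z=0
-- IRQ taken; context saved, return-PC = 11 --

SAVED = 0xd0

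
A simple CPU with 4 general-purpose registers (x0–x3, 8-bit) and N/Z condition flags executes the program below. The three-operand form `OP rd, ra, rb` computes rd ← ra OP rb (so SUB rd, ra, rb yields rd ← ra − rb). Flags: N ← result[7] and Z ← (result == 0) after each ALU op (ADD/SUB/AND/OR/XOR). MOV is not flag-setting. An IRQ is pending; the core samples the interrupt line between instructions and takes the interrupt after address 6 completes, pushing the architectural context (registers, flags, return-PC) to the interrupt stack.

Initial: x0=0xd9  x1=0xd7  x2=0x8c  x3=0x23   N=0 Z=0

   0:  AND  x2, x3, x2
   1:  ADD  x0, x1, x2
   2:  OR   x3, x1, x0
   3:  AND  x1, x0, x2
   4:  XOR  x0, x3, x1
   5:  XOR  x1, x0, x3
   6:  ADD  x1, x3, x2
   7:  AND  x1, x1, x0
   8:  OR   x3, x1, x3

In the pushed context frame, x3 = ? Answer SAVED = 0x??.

after  0: x0=0xd9 x1=0xd7 x2=0x00 x3=0x23  N=0 Z=1
after  1: x0=0xd7 x1=0xd7 x2=0x00 x3=0x23  N=1 Z=0
after  2: x0=0xd7 x1=0xd7 x2=0x00 x3=0xd7  N=1 Z=0
after  3: x0=0xd7 x1=0x00 x2=0x00 x3=0xd7  N=0 Z=1
after  4: x0=0xd7 x1=0x00 x2=0x00 x3=0xd7  N=1 Z=0
after  5: x0=0xd7 x1=0x00 x2=0x00 x3=0xd7  N=0 Z=1
after  6: x0=0xd7 x1=0xd7 x2=0x00 x3=0xd7  N=1 Z=0
-- IRQ taken; context saved, return-PC = 7 --

SAVED = 0xd7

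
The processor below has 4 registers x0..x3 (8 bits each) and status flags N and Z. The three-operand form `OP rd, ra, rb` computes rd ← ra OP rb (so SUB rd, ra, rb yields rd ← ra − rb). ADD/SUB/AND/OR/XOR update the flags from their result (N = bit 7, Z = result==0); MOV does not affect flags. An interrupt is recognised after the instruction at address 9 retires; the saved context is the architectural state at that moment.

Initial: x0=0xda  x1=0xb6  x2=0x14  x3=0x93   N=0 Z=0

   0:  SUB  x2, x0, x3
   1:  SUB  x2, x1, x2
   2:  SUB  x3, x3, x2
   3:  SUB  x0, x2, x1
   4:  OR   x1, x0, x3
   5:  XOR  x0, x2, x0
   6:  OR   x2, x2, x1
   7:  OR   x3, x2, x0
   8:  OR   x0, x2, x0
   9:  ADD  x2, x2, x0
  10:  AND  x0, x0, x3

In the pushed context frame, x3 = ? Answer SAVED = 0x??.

SAVED = 0xff

after  0: x0=0xda x1=0xb6 x2=0x47 x3=0x93  N=0 Z=0
after  1: x0=0xda x1=0xb6 x2=0x6f x3=0x93  N=0 Z=0
after  2: x0=0xda x1=0xb6 x2=0x6f x3=0x24  N=0 Z=0
after  3: x0=0xb9 x1=0xb6 x2=0x6f x3=0x24  N=1 Z=0
after  4: x0=0xb9 x1=0xbd x2=0x6f x3=0x24  N=1 Z=0
after  5: x0=0xd6 x1=0xbd x2=0x6f x3=0x24  N=1 Z=0
after  6: x0=0xd6 x1=0xbd x2=0xff x3=0x24  N=1 Z=0
after  7: x0=0xd6 x1=0xbd x2=0xff x3=0xff  N=1 Z=0
after  8: x0=0xff x1=0xbd x2=0xff x3=0xff  N=1 Z=0
after  9: x0=0xff x1=0xbd x2=0xfe x3=0xff  N=1 Z=0
-- IRQ taken; context saved, return-PC = 10 --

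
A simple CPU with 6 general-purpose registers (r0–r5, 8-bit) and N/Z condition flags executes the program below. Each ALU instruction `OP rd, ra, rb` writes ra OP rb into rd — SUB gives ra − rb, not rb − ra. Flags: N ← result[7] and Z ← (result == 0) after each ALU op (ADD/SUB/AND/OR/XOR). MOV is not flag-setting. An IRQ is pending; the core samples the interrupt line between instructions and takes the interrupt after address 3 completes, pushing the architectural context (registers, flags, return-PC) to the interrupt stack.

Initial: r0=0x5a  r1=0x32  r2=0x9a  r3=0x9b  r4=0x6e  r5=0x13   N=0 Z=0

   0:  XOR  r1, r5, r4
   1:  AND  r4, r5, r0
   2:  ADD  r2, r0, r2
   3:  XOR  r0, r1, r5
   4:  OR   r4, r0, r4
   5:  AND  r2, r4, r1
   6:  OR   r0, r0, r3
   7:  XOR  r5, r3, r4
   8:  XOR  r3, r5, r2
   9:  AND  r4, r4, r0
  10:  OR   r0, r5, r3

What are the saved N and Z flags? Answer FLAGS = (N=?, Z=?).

after  0: r0=0x5a r1=0x7d r2=0x9a r3=0x9b r4=0x6e r5=0x13  N=0 Z=0
after  1: r0=0x5a r1=0x7d r2=0x9a r3=0x9b r4=0x12 r5=0x13  N=0 Z=0
after  2: r0=0x5a r1=0x7d r2=0xf4 r3=0x9b r4=0x12 r5=0x13  N=1 Z=0
after  3: r0=0x6e r1=0x7d r2=0xf4 r3=0x9b r4=0x12 r5=0x13  N=0 Z=0
-- IRQ taken; context saved, return-PC = 4 --

FLAGS = (N=0, Z=0)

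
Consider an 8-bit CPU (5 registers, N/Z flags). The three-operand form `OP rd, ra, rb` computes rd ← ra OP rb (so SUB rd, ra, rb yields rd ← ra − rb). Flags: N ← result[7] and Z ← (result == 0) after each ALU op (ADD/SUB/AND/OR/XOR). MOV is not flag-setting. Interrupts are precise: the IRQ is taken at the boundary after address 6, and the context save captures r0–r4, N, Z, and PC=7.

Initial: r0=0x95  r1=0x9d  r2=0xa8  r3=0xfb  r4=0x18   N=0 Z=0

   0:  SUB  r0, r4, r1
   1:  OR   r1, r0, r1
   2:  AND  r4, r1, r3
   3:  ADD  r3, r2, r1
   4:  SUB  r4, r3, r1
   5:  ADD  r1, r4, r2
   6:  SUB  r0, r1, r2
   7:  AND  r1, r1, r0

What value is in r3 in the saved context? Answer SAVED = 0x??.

after  0: r0=0x7b r1=0x9d r2=0xa8 r3=0xfb r4=0x18  N=0 Z=0
after  1: r0=0x7b r1=0xff r2=0xa8 r3=0xfb r4=0x18  N=1 Z=0
after  2: r0=0x7b r1=0xff r2=0xa8 r3=0xfb r4=0xfb  N=1 Z=0
after  3: r0=0x7b r1=0xff r2=0xa8 r3=0xa7 r4=0xfb  N=1 Z=0
after  4: r0=0x7b r1=0xff r2=0xa8 r3=0xa7 r4=0xa8  N=1 Z=0
after  5: r0=0x7b r1=0x50 r2=0xa8 r3=0xa7 r4=0xa8  N=0 Z=0
after  6: r0=0xa8 r1=0x50 r2=0xa8 r3=0xa7 r4=0xa8  N=1 Z=0
-- IRQ taken; context saved, return-PC = 7 --

SAVED = 0xa7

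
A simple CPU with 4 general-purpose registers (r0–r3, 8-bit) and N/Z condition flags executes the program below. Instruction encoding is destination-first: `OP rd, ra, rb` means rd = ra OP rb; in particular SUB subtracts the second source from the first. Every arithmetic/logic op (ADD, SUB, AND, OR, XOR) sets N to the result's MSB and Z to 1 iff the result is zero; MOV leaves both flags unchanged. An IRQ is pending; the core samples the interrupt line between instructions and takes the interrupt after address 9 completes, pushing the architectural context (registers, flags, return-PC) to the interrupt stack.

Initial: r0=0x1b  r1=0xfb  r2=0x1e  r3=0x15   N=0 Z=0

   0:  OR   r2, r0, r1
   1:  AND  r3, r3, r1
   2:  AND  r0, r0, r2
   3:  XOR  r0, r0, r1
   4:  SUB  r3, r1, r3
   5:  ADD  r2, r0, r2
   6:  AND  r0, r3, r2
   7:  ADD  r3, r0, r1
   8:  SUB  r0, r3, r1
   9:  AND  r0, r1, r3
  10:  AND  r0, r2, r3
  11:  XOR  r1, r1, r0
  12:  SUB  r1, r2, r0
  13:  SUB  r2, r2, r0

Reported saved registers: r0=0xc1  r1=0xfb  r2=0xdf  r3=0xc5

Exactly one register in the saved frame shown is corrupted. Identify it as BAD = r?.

BAD = r2

after  0: r0=0x1b r1=0xfb r2=0xfb r3=0x15  N=1 Z=0
after  1: r0=0x1b r1=0xfb r2=0xfb r3=0x11  N=0 Z=0
after  2: r0=0x1b r1=0xfb r2=0xfb r3=0x11  N=0 Z=0
after  3: r0=0xe0 r1=0xfb r2=0xfb r3=0x11  N=1 Z=0
after  4: r0=0xe0 r1=0xfb r2=0xfb r3=0xea  N=1 Z=0
after  5: r0=0xe0 r1=0xfb r2=0xdb r3=0xea  N=1 Z=0
after  6: r0=0xca r1=0xfb r2=0xdb r3=0xea  N=1 Z=0
after  7: r0=0xca r1=0xfb r2=0xdb r3=0xc5  N=1 Z=0
after  8: r0=0xca r1=0xfb r2=0xdb r3=0xc5  N=1 Z=0
after  9: r0=0xc1 r1=0xfb r2=0xdb r3=0xc5  N=1 Z=0
-- IRQ taken; context saved, return-PC = 10 --
mismatch: r2: reported 0xdf vs actual 0xdb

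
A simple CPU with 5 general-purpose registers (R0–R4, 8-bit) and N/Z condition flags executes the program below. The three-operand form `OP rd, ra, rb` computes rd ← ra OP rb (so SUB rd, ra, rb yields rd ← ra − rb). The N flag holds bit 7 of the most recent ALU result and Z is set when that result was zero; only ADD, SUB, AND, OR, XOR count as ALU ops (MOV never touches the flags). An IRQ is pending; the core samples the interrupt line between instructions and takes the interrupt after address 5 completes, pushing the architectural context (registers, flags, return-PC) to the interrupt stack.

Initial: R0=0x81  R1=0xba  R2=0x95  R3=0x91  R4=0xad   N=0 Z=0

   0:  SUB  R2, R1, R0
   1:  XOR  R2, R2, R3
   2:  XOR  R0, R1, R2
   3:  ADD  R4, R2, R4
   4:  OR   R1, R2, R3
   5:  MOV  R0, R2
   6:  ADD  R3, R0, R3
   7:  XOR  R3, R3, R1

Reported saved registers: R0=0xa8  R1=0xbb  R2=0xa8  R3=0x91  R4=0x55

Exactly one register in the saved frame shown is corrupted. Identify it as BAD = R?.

after  0: R0=0x81 R1=0xba R2=0x39 R3=0x91 R4=0xad  N=0 Z=0
after  1: R0=0x81 R1=0xba R2=0xa8 R3=0x91 R4=0xad  N=1 Z=0
after  2: R0=0x12 R1=0xba R2=0xa8 R3=0x91 R4=0xad  N=0 Z=0
after  3: R0=0x12 R1=0xba R2=0xa8 R3=0x91 R4=0x55  N=0 Z=0
after  4: R0=0x12 R1=0xb9 R2=0xa8 R3=0x91 R4=0x55  N=1 Z=0
after  5: R0=0xa8 R1=0xb9 R2=0xa8 R3=0x91 R4=0x55  N=1 Z=0
-- IRQ taken; context saved, return-PC = 6 --
mismatch: R1: reported 0xbb vs actual 0xb9

BAD = R1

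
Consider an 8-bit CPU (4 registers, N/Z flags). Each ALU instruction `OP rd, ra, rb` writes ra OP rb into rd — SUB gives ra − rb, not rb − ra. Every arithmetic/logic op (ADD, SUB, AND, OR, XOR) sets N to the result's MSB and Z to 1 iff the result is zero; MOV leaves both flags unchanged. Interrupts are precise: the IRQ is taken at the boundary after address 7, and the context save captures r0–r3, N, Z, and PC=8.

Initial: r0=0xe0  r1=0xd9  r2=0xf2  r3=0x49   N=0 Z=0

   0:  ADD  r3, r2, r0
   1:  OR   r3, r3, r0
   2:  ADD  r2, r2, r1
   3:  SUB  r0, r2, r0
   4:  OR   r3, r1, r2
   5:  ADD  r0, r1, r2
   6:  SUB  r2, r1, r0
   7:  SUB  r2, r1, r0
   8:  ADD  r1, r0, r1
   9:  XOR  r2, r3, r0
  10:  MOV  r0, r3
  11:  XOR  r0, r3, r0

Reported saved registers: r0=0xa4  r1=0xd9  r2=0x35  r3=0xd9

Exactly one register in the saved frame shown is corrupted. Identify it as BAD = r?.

BAD = r3

after  0: r0=0xe0 r1=0xd9 r2=0xf2 r3=0xd2  N=1 Z=0
after  1: r0=0xe0 r1=0xd9 r2=0xf2 r3=0xf2  N=1 Z=0
after  2: r0=0xe0 r1=0xd9 r2=0xcb r3=0xf2  N=1 Z=0
after  3: r0=0xeb r1=0xd9 r2=0xcb r3=0xf2  N=1 Z=0
after  4: r0=0xeb r1=0xd9 r2=0xcb r3=0xdb  N=1 Z=0
after  5: r0=0xa4 r1=0xd9 r2=0xcb r3=0xdb  N=1 Z=0
after  6: r0=0xa4 r1=0xd9 r2=0x35 r3=0xdb  N=0 Z=0
after  7: r0=0xa4 r1=0xd9 r2=0x35 r3=0xdb  N=0 Z=0
-- IRQ taken; context saved, return-PC = 8 --
mismatch: r3: reported 0xd9 vs actual 0xdb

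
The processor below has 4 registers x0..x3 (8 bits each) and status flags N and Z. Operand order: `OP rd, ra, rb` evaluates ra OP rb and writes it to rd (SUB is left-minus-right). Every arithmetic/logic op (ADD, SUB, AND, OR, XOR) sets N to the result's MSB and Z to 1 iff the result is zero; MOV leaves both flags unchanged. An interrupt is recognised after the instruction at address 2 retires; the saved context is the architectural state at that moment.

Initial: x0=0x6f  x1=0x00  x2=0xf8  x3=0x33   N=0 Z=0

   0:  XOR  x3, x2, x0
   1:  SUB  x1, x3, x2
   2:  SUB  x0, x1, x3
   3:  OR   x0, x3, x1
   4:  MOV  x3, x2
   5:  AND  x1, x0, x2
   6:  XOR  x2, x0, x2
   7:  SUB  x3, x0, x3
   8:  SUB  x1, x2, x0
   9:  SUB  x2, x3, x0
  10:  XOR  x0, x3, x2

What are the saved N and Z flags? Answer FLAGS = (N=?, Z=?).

FLAGS = (N=0, Z=0)

after  0: x0=0x6f x1=0x00 x2=0xf8 x3=0x97  N=1 Z=0
after  1: x0=0x6f x1=0x9f x2=0xf8 x3=0x97  N=1 Z=0
after  2: x0=0x08 x1=0x9f x2=0xf8 x3=0x97  N=0 Z=0
-- IRQ taken; context saved, return-PC = 3 --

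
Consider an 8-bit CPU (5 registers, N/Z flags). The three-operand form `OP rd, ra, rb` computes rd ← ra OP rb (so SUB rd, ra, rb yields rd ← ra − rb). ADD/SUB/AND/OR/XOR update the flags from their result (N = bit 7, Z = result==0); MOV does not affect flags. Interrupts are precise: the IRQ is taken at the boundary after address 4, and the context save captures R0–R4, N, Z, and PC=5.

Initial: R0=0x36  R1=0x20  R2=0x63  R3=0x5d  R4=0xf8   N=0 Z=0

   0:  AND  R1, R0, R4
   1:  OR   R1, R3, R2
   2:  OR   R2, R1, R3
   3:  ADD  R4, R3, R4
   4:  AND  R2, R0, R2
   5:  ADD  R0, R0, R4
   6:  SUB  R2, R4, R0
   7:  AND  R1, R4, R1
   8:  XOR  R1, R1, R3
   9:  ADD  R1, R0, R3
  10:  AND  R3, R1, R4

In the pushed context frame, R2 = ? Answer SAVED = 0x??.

after  0: R0=0x36 R1=0x30 R2=0x63 R3=0x5d R4=0xf8  N=0 Z=0
after  1: R0=0x36 R1=0x7f R2=0x63 R3=0x5d R4=0xf8  N=0 Z=0
after  2: R0=0x36 R1=0x7f R2=0x7f R3=0x5d R4=0xf8  N=0 Z=0
after  3: R0=0x36 R1=0x7f R2=0x7f R3=0x5d R4=0x55  N=0 Z=0
after  4: R0=0x36 R1=0x7f R2=0x36 R3=0x5d R4=0x55  N=0 Z=0
-- IRQ taken; context saved, return-PC = 5 --

SAVED = 0x36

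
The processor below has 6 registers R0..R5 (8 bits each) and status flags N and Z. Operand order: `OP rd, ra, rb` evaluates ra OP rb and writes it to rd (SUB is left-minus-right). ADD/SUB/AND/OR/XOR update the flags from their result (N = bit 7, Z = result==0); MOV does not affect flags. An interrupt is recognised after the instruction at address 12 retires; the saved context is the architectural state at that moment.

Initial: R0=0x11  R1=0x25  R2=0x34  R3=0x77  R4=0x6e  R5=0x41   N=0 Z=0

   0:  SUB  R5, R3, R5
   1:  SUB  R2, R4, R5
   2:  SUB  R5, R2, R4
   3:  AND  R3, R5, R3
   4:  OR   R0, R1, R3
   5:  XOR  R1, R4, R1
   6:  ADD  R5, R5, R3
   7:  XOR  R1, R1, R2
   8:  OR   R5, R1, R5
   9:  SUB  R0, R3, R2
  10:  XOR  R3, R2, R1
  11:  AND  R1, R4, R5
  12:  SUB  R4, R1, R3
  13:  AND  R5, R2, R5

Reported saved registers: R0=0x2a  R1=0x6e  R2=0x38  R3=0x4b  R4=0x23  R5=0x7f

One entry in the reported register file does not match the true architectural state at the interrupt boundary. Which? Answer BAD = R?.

BAD = R0

after  0: R0=0x11 R1=0x25 R2=0x34 R3=0x77 R4=0x6e R5=0x36  N=0 Z=0
after  1: R0=0x11 R1=0x25 R2=0x38 R3=0x77 R4=0x6e R5=0x36  N=0 Z=0
after  2: R0=0x11 R1=0x25 R2=0x38 R3=0x77 R4=0x6e R5=0xca  N=1 Z=0
after  3: R0=0x11 R1=0x25 R2=0x38 R3=0x42 R4=0x6e R5=0xca  N=0 Z=0
after  4: R0=0x67 R1=0x25 R2=0x38 R3=0x42 R4=0x6e R5=0xca  N=0 Z=0
after  5: R0=0x67 R1=0x4b R2=0x38 R3=0x42 R4=0x6e R5=0xca  N=0 Z=0
after  6: R0=0x67 R1=0x4b R2=0x38 R3=0x42 R4=0x6e R5=0x0c  N=0 Z=0
after  7: R0=0x67 R1=0x73 R2=0x38 R3=0x42 R4=0x6e R5=0x0c  N=0 Z=0
after  8: R0=0x67 R1=0x73 R2=0x38 R3=0x42 R4=0x6e R5=0x7f  N=0 Z=0
after  9: R0=0x0a R1=0x73 R2=0x38 R3=0x42 R4=0x6e R5=0x7f  N=0 Z=0
after 10: R0=0x0a R1=0x73 R2=0x38 R3=0x4b R4=0x6e R5=0x7f  N=0 Z=0
after 11: R0=0x0a R1=0x6e R2=0x38 R3=0x4b R4=0x6e R5=0x7f  N=0 Z=0
after 12: R0=0x0a R1=0x6e R2=0x38 R3=0x4b R4=0x23 R5=0x7f  N=0 Z=0
-- IRQ taken; context saved, return-PC = 13 --
mismatch: R0: reported 0x2a vs actual 0x0a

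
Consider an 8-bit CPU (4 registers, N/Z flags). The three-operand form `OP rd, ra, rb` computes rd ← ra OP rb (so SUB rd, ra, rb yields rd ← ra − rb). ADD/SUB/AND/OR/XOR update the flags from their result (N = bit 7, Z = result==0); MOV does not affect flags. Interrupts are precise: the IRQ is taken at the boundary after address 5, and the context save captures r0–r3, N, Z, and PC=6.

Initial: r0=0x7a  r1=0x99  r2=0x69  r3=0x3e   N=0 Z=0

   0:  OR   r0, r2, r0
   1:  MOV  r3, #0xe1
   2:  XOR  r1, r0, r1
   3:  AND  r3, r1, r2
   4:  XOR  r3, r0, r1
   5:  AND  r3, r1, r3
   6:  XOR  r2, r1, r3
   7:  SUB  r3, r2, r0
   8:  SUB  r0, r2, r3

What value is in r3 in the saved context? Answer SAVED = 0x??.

after  0: r0=0x7b r1=0x99 r2=0x69 r3=0x3e  N=0 Z=0
after  1: r0=0x7b r1=0x99 r2=0x69 r3=0xe1  N=0 Z=0
after  2: r0=0x7b r1=0xe2 r2=0x69 r3=0xe1  N=1 Z=0
after  3: r0=0x7b r1=0xe2 r2=0x69 r3=0x60  N=0 Z=0
after  4: r0=0x7b r1=0xe2 r2=0x69 r3=0x99  N=1 Z=0
after  5: r0=0x7b r1=0xe2 r2=0x69 r3=0x80  N=1 Z=0
-- IRQ taken; context saved, return-PC = 6 --

SAVED = 0x80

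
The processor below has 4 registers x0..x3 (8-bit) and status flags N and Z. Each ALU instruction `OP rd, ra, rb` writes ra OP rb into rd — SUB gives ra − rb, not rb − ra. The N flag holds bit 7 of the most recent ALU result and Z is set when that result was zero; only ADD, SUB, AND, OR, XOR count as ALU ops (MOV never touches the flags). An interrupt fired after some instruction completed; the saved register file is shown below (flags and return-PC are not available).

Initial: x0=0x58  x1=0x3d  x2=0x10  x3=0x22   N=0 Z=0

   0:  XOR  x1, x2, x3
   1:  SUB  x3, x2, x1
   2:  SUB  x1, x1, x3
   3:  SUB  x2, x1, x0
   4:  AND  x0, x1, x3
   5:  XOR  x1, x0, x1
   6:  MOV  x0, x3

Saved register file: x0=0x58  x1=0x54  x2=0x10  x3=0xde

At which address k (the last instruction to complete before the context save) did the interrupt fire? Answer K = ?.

K = 2

after  0: x0=0x58 x1=0x32 x2=0x10 x3=0x22  N=0 Z=0
after  1: x0=0x58 x1=0x32 x2=0x10 x3=0xde  N=1 Z=0
after  2: x0=0x58 x1=0x54 x2=0x10 x3=0xde  N=0 Z=0
-- IRQ taken; context saved, return-PC = 3 --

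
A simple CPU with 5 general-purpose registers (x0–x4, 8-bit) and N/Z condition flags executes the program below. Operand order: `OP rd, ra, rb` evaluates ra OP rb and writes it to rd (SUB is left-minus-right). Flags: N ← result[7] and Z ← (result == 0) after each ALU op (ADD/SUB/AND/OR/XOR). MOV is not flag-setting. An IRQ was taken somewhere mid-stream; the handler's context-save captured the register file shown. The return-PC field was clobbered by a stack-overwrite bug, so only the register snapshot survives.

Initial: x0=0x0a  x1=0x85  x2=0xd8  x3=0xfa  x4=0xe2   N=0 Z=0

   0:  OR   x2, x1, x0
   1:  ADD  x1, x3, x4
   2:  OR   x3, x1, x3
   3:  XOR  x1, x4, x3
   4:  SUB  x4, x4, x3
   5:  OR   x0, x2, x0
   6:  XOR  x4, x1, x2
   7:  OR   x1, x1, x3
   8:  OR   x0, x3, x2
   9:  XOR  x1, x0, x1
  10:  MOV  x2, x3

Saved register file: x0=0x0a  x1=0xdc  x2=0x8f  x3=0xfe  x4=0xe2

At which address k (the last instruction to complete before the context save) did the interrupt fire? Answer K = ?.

after  0: x0=0x0a x1=0x85 x2=0x8f x3=0xfa x4=0xe2  N=1 Z=0
after  1: x0=0x0a x1=0xdc x2=0x8f x3=0xfa x4=0xe2  N=1 Z=0
after  2: x0=0x0a x1=0xdc x2=0x8f x3=0xfe x4=0xe2  N=1 Z=0
-- IRQ taken; context saved, return-PC = 3 --

K = 2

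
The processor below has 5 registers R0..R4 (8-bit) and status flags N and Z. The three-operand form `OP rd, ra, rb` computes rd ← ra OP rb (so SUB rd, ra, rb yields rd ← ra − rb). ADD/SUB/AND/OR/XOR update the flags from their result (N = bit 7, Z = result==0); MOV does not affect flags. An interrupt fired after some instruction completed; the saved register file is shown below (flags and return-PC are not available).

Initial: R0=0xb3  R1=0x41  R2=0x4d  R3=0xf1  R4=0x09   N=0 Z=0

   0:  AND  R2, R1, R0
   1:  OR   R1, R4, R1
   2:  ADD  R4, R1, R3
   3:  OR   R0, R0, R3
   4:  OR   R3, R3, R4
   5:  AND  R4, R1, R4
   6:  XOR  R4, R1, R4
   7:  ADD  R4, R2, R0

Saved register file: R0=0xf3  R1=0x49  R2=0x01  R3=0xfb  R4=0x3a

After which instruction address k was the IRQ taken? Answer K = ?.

after  0: R0=0xb3 R1=0x41 R2=0x01 R3=0xf1 R4=0x09  N=0 Z=0
after  1: R0=0xb3 R1=0x49 R2=0x01 R3=0xf1 R4=0x09  N=0 Z=0
after  2: R0=0xb3 R1=0x49 R2=0x01 R3=0xf1 R4=0x3a  N=0 Z=0
after  3: R0=0xf3 R1=0x49 R2=0x01 R3=0xf1 R4=0x3a  N=1 Z=0
after  4: R0=0xf3 R1=0x49 R2=0x01 R3=0xfb R4=0x3a  N=1 Z=0
-- IRQ taken; context saved, return-PC = 5 --

K = 4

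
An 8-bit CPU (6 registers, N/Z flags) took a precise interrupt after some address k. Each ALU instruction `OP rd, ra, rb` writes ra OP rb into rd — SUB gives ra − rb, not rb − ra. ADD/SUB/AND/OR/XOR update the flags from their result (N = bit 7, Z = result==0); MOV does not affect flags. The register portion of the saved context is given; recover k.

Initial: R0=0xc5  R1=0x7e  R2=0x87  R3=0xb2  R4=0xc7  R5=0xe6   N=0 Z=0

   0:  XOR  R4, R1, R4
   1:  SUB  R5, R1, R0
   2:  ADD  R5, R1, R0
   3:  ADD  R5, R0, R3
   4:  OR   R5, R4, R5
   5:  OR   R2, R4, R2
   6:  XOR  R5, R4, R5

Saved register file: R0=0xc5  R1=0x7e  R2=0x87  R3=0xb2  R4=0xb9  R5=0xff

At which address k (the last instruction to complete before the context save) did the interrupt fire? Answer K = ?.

K = 4

after  0: R0=0xc5 R1=0x7e R2=0x87 R3=0xb2 R4=0xb9 R5=0xe6  N=1 Z=0
after  1: R0=0xc5 R1=0x7e R2=0x87 R3=0xb2 R4=0xb9 R5=0xb9  N=1 Z=0
after  2: R0=0xc5 R1=0x7e R2=0x87 R3=0xb2 R4=0xb9 R5=0x43  N=0 Z=0
after  3: R0=0xc5 R1=0x7e R2=0x87 R3=0xb2 R4=0xb9 R5=0x77  N=0 Z=0
after  4: R0=0xc5 R1=0x7e R2=0x87 R3=0xb2 R4=0xb9 R5=0xff  N=1 Z=0
-- IRQ taken; context saved, return-PC = 5 --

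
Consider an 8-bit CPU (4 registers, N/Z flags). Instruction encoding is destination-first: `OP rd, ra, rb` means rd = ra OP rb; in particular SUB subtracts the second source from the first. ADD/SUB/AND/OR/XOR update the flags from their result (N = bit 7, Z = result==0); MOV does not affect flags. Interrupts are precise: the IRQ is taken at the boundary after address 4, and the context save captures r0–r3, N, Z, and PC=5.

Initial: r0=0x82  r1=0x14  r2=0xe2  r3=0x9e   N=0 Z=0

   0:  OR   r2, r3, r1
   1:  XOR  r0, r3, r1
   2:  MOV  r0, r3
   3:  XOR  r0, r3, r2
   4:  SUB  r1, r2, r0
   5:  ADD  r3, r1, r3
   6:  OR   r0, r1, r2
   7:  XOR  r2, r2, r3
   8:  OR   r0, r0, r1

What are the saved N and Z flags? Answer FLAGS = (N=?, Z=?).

after  0: r0=0x82 r1=0x14 r2=0x9e r3=0x9e  N=1 Z=0
after  1: r0=0x8a r1=0x14 r2=0x9e r3=0x9e  N=1 Z=0
after  2: r0=0x9e r1=0x14 r2=0x9e r3=0x9e  N=1 Z=0
after  3: r0=0x00 r1=0x14 r2=0x9e r3=0x9e  N=0 Z=1
after  4: r0=0x00 r1=0x9e r2=0x9e r3=0x9e  N=1 Z=0
-- IRQ taken; context saved, return-PC = 5 --

FLAGS = (N=1, Z=0)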